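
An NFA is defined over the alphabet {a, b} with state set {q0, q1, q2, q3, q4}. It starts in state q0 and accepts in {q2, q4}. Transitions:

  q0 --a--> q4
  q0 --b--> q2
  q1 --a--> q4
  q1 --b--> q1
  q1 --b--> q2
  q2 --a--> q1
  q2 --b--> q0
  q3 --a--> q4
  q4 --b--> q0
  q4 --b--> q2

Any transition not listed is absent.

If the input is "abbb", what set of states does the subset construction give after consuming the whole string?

Start in {q0}.
Read 'a': q0→{q4}; now {q4}.
Read 'b': q4→{q0, q2}; now {q0, q2}.
Read 'b': q0→{q2}, q2→{q0}; now {q0, q2}.
Read 'b': q0→{q2}, q2→{q0}; now {q0, q2}.

{q0, q2}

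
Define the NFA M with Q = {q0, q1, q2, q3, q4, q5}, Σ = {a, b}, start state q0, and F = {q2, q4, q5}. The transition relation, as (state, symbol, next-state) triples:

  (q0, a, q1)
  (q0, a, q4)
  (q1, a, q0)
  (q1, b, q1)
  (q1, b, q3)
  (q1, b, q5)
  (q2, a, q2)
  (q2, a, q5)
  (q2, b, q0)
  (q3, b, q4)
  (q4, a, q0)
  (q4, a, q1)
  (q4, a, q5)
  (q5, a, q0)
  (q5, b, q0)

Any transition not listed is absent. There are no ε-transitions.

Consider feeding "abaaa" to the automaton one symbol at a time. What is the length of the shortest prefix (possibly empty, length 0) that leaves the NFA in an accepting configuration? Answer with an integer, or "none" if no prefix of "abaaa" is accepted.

1

Start in {q0}.
Read 'a': {q0} → {q1, q4}.
None of the earlier sets intersect F, but {q1, q4} does.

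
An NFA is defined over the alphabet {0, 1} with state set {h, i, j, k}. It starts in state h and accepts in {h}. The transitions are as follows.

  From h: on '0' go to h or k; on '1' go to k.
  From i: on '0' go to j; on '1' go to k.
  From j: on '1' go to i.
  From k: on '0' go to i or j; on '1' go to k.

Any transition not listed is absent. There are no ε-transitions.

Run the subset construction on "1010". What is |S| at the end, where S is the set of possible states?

2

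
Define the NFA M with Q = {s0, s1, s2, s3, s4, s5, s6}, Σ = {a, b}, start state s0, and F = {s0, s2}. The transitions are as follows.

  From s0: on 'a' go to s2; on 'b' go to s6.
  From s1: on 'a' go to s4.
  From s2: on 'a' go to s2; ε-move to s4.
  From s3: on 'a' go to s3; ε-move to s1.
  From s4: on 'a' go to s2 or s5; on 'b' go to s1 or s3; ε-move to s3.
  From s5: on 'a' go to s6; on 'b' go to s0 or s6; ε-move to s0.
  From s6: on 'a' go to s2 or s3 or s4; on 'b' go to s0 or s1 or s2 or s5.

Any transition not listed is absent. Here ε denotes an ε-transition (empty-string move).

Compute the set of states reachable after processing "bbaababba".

Start in {s0}.
Read 'b': s0→{s6}; now {s6}.
Read 'b': s6→{s0, s1, s2, s5}; union {s0, s1, s2, s5}; ε-closure = {s0, s1, s2, s3, s4, s5}.
Read 'a': s0→{s2}, s1→{s4}, s2→{s2}, s3→{s3}, s4→{s2, s5}, s5→{s6}; union {s2, s3, s4, s5, s6}; ε-closure = {s0, s1, s2, s3, s4, s5, s6}.
Read 'a': s0→{s2}, s1→{s4}, s2→{s2}, s3→{s3}, s4→{s2, s5}, s5→{s6}, s6→{s2, s3, s4}; union {s2, s3, s4, s5, s6}; ε-closure = {s0, s1, s2, s3, s4, s5, s6}.
Read 'b': s0→{s6}, s1→∅, s2→∅, s3→∅, s4→{s1, s3}, s5→{s0, s6}, s6→{s0, s1, s2, s5}; union {s0, s1, s2, s3, s5, s6}; ε-closure = {s0, s1, s2, s3, s4, s5, s6}.
Read 'a': s0→{s2}, s1→{s4}, s2→{s2}, s3→{s3}, s4→{s2, s5}, s5→{s6}, s6→{s2, s3, s4}; union {s2, s3, s4, s5, s6}; ε-closure = {s0, s1, s2, s3, s4, s5, s6}.
Read 'b': s0→{s6}, s1→∅, s2→∅, s3→∅, s4→{s1, s3}, s5→{s0, s6}, s6→{s0, s1, s2, s5}; union {s0, s1, s2, s3, s5, s6}; ε-closure = {s0, s1, s2, s3, s4, s5, s6}.
Read 'b': s0→{s6}, s1→∅, s2→∅, s3→∅, s4→{s1, s3}, s5→{s0, s6}, s6→{s0, s1, s2, s5}; union {s0, s1, s2, s3, s5, s6}; ε-closure = {s0, s1, s2, s3, s4, s5, s6}.
Read 'a': s0→{s2}, s1→{s4}, s2→{s2}, s3→{s3}, s4→{s2, s5}, s5→{s6}, s6→{s2, s3, s4}; union {s2, s3, s4, s5, s6}; ε-closure = {s0, s1, s2, s3, s4, s5, s6}.

{s0, s1, s2, s3, s4, s5, s6}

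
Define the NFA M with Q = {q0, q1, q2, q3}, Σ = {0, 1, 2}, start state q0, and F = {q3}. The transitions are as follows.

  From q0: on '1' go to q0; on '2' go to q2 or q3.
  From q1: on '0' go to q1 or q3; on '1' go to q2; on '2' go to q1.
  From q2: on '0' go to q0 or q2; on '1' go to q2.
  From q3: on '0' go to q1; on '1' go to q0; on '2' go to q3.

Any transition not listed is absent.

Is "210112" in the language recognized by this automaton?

Yes

Start in {q0}.
Read '2': {q0} → {q2, q3}.
Read '1': {q2, q3} → {q0, q2}.
Read '0': {q0, q2} → {q0, q2}.
Read '1': {q0, q2} → {q0, q2}.
Read '1': {q0, q2} → {q0, q2}.
Read '2': {q0, q2} → {q2, q3}.
The final set {q2, q3} contains the accepting state q3.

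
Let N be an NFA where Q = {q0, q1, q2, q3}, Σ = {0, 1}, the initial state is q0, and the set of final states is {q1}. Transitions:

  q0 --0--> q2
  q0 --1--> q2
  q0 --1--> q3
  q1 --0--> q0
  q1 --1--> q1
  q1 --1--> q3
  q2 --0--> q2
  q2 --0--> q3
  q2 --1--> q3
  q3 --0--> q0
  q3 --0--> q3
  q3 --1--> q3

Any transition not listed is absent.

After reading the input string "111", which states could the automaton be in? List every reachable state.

Start in {q0}.
Read '1': {q0} → {q2, q3}.
Read '1': {q2, q3} → {q3}.
Read '1': {q3} → {q3}.

{q3}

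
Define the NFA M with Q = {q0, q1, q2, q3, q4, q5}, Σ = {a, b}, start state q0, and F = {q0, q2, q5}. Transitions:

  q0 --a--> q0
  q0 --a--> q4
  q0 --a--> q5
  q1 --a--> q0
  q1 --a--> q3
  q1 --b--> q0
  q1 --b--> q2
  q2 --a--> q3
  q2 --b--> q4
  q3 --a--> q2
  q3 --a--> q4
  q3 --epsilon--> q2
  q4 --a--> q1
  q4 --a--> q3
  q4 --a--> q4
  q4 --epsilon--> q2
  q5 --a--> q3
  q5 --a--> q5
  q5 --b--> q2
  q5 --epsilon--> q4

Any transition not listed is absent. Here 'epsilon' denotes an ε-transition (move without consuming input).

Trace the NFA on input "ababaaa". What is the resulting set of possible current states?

Start in {q0}.
Read 'a': q0→{q0, q4, q5}; union {q0, q4, q5}; ε-closure = {q0, q2, q4, q5}.
Read 'b': q0→∅, q2→{q4}, q4→∅, q5→{q2}; now {q2, q4}.
Read 'a': q2→{q3}, q4→{q1, q3, q4}; union {q1, q3, q4}; ε-closure = {q1, q2, q3, q4}.
Read 'b': q1→{q0, q2}, q2→{q4}, q3→∅, q4→∅; now {q0, q2, q4}.
Read 'a': q0→{q0, q4, q5}, q2→{q3}, q4→{q1, q3, q4}; union {q0, q1, q3, q4, q5}; ε-closure = {q0, q1, q2, q3, q4, q5}.
Read 'a': q0→{q0, q4, q5}, q1→{q0, q3}, q2→{q3}, q3→{q2, q4}, q4→{q1, q3, q4}, q5→{q3, q5}; now {q0, q1, q2, q3, q4, q5}.
Read 'a': q0→{q0, q4, q5}, q1→{q0, q3}, q2→{q3}, q3→{q2, q4}, q4→{q1, q3, q4}, q5→{q3, q5}; now {q0, q1, q2, q3, q4, q5}.

{q0, q1, q2, q3, q4, q5}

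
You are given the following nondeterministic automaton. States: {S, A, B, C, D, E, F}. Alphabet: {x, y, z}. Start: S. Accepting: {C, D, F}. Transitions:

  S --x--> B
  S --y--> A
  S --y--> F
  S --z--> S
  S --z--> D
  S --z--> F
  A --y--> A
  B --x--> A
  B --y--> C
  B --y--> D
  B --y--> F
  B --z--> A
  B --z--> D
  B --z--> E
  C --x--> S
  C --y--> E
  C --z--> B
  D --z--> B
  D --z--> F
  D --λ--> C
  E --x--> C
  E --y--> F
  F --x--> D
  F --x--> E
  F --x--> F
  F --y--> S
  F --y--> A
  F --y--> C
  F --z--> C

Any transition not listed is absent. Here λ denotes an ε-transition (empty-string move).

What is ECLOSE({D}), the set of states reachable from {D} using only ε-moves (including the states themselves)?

Begin with {D}.
ε-move D → C; add C.

{C, D}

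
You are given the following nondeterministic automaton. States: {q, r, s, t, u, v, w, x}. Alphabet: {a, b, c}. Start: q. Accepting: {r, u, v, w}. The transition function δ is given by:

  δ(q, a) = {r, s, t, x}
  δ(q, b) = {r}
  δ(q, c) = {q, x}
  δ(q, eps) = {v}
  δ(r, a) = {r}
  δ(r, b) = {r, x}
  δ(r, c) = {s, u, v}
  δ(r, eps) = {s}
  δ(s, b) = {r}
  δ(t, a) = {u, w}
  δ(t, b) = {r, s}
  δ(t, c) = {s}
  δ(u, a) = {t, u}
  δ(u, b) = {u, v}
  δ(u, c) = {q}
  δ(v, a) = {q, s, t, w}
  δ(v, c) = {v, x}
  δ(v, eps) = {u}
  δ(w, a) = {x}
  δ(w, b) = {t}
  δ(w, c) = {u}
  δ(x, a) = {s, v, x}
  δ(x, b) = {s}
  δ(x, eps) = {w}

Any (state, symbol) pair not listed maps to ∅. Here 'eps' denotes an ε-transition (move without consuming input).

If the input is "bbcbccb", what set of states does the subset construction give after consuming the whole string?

Start: ε-closure({q}) = {q, u, v}.
Read 'b': q→{r}, u→{u, v}, v→∅; union {r, u, v}; ε-closure = {r, s, u, v}.
Read 'b': r→{r, x}, s→{r}, u→{u, v}, v→∅; union {r, u, v, x}; ε-closure = {r, s, u, v, w, x}.
Read 'c': r→{s, u, v}, s→∅, u→{q}, v→{v, x}, w→{u}, x→∅; union {q, s, u, v, x}; ε-closure = {q, s, u, v, w, x}.
Read 'b': q→{r}, s→{r}, u→{u, v}, v→∅, w→{t}, x→{s}; now {r, s, t, u, v}.
Read 'c': r→{s, u, v}, s→∅, t→{s}, u→{q}, v→{v, x}; union {q, s, u, v, x}; ε-closure = {q, s, u, v, w, x}.
Read 'c': q→{q, x}, s→∅, u→{q}, v→{v, x}, w→{u}, x→∅; union {q, u, v, x}; ε-closure = {q, u, v, w, x}.
Read 'b': q→{r}, u→{u, v}, v→∅, w→{t}, x→{s}; now {r, s, t, u, v}.

{r, s, t, u, v}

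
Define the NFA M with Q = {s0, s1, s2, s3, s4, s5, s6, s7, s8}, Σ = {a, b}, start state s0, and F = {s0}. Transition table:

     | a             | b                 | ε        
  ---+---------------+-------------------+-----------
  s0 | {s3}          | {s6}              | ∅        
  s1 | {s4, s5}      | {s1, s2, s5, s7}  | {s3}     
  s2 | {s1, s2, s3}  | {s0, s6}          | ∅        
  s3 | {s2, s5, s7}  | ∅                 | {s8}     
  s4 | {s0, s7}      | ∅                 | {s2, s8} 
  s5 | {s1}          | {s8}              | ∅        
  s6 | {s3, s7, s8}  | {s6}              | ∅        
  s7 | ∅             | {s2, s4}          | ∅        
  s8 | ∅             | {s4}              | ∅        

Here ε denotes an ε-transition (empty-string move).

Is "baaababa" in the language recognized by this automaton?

Start in {s0}.
Read 'b': {s0} → {s6}.
Read 'a': {s6} → {s3, s7, s8}.
Read 'a': {s3, s7, s8} → {s2, s5, s7}.
Read 'a': {s2, s5, s7} → {s1, s2, s3, s8}.
Read 'b': {s1, s2, s3, s8} → {s0, s1, s2, s3, s4, s5, s6, s7, s8}.
Read 'a': {s0, s1, s2, s3, s4, s5, s6, s7, s8} → {s0, s1, s2, s3, s4, s5, s7, s8}.
Read 'b': {s0, s1, s2, s3, s4, s5, s7, s8} → {s0, s1, s2, s3, s4, s5, s6, s7, s8}.
Read 'a': {s0, s1, s2, s3, s4, s5, s6, s7, s8} → {s0, s1, s2, s3, s4, s5, s7, s8}.
The final set {s0, s1, s2, s3, s4, s5, s7, s8} contains the accepting state s0.

Yes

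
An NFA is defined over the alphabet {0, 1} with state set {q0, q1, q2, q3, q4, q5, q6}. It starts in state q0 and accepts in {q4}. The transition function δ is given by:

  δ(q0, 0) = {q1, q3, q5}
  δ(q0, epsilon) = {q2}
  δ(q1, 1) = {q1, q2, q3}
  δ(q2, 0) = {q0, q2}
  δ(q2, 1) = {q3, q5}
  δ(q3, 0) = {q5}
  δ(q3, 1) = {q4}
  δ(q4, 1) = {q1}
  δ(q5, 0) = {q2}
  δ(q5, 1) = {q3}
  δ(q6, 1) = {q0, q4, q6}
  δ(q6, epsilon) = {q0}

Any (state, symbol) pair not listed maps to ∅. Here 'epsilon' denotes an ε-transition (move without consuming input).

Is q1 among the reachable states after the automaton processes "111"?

Start: ε-closure({q0}) = {q0, q2}.
Read '1': q0→∅, q2→{q3, q5}; now {q3, q5}.
Read '1': q3→{q4}, q5→{q3}; now {q3, q4}.
Read '1': q3→{q4}, q4→{q1}; now {q1, q4}.
State q1 is in {q1, q4}.

Yes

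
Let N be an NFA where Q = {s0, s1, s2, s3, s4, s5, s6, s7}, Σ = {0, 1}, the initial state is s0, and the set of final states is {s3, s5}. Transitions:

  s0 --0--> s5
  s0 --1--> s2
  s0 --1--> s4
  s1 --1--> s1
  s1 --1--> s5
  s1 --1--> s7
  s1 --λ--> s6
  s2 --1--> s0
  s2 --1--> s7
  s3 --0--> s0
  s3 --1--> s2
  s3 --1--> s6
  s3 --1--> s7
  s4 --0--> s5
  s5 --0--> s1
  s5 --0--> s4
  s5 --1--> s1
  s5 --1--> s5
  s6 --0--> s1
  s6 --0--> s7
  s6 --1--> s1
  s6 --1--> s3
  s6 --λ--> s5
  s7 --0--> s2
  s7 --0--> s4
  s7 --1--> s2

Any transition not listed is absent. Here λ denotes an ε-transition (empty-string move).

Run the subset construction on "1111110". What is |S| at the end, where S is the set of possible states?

Start in {s0}.
Read '1': s0→{s2, s4}; now {s2, s4}.
Read '1': s2→{s0, s7}, s4→∅; now {s0, s7}.
Read '1': s0→{s2, s4}, s7→{s2}; now {s2, s4}.
Read '1': s2→{s0, s7}, s4→∅; now {s0, s7}.
Read '1': s0→{s2, s4}, s7→{s2}; now {s2, s4}.
Read '1': s2→{s0, s7}, s4→∅; now {s0, s7}.
Read '0': s0→{s5}, s7→{s2, s4}; now {s2, s4, s5}.
That set has 3 states.

3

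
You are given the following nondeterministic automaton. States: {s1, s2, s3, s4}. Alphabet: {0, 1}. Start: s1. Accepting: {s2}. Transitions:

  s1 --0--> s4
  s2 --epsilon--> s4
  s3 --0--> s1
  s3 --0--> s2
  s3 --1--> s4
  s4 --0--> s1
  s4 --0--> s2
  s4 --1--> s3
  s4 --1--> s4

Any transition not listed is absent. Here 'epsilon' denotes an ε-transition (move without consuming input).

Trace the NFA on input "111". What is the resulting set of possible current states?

Start in {s1}.
Read '1': s1→∅; now ∅.
The set is empty and remains empty for the remaining 2 symbols.

∅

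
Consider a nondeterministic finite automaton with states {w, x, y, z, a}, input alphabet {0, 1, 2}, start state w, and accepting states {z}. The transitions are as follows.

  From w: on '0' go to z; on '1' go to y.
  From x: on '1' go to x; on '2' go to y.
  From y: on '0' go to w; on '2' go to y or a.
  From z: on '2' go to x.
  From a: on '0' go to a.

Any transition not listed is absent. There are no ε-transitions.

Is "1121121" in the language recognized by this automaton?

No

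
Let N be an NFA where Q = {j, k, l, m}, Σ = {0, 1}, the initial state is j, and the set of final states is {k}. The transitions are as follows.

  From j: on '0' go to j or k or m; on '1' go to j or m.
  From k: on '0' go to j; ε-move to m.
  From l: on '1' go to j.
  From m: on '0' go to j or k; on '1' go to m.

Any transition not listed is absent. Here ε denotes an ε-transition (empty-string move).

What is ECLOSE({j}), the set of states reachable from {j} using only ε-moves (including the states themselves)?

Begin with {j}.
No ε-moves leave this set, so the closure equals the set itself.

{j}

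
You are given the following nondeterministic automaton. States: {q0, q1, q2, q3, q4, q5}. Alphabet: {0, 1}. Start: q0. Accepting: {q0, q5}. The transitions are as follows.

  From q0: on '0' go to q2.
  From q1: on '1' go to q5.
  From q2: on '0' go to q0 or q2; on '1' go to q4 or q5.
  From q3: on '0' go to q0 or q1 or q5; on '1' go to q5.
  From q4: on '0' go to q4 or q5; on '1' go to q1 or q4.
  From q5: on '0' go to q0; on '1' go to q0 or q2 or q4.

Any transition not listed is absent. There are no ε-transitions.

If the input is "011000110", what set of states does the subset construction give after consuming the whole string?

{q0, q2, q4, q5}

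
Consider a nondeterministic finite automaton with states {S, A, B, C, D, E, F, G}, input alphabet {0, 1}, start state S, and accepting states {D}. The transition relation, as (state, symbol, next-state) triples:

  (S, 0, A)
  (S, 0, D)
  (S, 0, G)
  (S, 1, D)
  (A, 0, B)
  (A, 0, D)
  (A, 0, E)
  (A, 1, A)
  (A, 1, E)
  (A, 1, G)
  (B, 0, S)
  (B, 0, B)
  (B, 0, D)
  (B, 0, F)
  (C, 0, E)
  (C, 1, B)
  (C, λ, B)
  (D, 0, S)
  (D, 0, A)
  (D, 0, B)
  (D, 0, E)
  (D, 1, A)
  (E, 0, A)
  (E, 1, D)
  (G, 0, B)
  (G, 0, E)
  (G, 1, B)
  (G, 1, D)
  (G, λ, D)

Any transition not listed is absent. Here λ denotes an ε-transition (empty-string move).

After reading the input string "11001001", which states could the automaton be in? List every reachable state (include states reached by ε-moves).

{A, B, D, E, G}

Start in {S}.
Read '1': S→{D}; now {D}.
Read '1': D→{A}; now {A}.
Read '0': A→{B, D, E}; now {B, D, E}.
Read '0': B→{S, B, D, F}, D→{S, A, B, E}, E→{A}; now {S, A, B, D, E, F}.
Read '1': S→{D}, A→{A, E, G}, B→∅, D→{A}, E→{D}, F→∅; now {A, D, E, G}.
Read '0': A→{B, D, E}, D→{S, A, B, E}, E→{A}, G→{B, E}; now {S, A, B, D, E}.
Read '0': S→{A, D, G}, A→{B, D, E}, B→{S, B, D, F}, D→{S, A, B, E}, E→{A}; now {S, A, B, D, E, F, G}.
Read '1': S→{D}, A→{A, E, G}, B→∅, D→{A}, E→{D}, F→∅, G→{B, D}; now {A, B, D, E, G}.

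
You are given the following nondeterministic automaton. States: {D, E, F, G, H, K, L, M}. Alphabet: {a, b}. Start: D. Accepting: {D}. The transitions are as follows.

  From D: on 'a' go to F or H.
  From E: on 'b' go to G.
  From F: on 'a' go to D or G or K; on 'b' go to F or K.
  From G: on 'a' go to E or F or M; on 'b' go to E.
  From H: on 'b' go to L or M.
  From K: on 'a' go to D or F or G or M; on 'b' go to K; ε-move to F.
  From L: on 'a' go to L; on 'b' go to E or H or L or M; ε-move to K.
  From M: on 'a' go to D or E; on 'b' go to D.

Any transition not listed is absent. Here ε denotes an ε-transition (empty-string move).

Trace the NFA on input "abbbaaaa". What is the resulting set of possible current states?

{D, E, F, G, H, K, L, M}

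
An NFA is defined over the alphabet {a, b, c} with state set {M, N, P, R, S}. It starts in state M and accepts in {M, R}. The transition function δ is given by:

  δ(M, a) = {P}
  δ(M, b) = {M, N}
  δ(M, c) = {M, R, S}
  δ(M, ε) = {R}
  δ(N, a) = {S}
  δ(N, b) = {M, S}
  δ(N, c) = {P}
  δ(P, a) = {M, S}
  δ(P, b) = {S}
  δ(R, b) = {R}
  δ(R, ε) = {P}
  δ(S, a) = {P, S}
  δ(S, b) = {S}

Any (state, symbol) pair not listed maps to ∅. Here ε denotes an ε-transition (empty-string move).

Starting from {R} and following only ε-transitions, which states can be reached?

Begin with {R}.
ε-move R → P; add P.

{P, R}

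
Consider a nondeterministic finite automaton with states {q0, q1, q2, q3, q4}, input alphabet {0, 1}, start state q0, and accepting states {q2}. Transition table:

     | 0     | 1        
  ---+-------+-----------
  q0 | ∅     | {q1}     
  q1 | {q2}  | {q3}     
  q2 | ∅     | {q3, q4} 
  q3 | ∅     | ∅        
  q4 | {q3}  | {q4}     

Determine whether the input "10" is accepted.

Start in {q0}.
Read '1': q0→{q1}; now {q1}.
Read '0': q1→{q2}; now {q2}.
The final set {q2} contains the accepting state q2.

Yes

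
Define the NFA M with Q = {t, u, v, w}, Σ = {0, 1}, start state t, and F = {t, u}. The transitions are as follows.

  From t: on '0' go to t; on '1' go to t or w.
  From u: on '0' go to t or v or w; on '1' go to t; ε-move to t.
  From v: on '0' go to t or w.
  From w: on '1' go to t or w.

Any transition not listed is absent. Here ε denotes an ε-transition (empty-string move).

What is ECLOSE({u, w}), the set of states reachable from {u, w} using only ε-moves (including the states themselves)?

{t, u, w}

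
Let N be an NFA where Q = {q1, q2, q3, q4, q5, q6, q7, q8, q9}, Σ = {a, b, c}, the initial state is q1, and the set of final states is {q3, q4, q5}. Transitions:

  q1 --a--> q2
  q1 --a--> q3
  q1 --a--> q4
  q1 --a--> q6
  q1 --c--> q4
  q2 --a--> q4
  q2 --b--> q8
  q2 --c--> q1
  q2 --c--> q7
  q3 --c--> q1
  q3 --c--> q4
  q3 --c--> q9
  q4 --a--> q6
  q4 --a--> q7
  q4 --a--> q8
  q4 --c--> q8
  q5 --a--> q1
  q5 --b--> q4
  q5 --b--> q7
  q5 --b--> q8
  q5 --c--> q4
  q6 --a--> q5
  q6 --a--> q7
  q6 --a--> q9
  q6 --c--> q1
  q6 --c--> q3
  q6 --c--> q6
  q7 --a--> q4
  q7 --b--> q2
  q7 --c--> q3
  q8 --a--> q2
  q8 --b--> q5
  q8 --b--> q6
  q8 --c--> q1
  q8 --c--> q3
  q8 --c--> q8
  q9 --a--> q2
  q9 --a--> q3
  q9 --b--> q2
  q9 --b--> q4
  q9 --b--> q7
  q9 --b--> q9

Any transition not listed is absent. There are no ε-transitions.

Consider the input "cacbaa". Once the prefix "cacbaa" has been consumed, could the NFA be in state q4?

Start in {q1}.
Read 'c': {q1} → {q4}.
Read 'a': {q4} → {q6, q7, q8}.
Read 'c': {q6, q7, q8} → {q1, q3, q6, q8}.
Read 'b': {q1, q3, q6, q8} → {q5, q6}.
Read 'a': {q5, q6} → {q1, q5, q7, q9}.
Read 'a': {q1, q5, q7, q9} → {q1, q2, q3, q4, q6}.
State q4 is in {q1, q2, q3, q4, q6}.

Yes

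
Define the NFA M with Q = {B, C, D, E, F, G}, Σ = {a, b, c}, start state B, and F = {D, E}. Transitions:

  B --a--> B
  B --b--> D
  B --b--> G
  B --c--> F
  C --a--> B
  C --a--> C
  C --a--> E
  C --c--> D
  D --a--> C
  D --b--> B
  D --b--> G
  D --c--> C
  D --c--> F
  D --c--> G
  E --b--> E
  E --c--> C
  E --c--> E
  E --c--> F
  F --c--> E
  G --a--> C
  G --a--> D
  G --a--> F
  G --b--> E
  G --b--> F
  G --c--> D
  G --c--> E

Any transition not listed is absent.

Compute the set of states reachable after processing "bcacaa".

Start in {B}.
Read 'b': {B} → {D, G}.
Read 'c': {D, G} → {C, D, E, F, G}.
Read 'a': {C, D, E, F, G} → {B, C, D, E, F}.
Read 'c': {B, C, D, E, F} → {C, D, E, F, G}.
Read 'a': {C, D, E, F, G} → {B, C, D, E, F}.
Read 'a': {B, C, D, E, F} → {B, C, E}.

{B, C, E}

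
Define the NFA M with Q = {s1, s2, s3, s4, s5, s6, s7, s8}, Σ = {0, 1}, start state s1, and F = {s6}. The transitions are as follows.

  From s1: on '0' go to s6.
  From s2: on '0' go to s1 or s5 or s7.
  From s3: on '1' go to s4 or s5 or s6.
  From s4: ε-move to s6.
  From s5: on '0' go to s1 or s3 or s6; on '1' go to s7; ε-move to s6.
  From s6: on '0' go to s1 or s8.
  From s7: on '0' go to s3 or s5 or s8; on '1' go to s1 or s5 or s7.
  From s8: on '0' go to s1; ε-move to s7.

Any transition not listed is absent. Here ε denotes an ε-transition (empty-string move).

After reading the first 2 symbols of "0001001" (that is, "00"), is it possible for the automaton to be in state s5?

Start in {s1}.
Read '0': s1→{s6}; now {s6}.
Read '0': s6→{s1, s8}; union {s1, s8}; ε-closure = {s1, s7, s8}.
State s5 is not in {s1, s7, s8}.

No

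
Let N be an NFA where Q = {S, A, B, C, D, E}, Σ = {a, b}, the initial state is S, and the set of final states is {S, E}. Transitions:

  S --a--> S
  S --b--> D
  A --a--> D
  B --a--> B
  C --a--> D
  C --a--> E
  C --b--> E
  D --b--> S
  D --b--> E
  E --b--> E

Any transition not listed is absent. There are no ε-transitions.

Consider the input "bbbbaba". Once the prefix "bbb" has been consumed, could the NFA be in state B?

Start in {S}.
Read 'b': S→{D}; now {D}.
Read 'b': D→{S, E}; now {S, E}.
Read 'b': S→{D}, E→{E}; now {D, E}.
State B is not in {D, E}.

No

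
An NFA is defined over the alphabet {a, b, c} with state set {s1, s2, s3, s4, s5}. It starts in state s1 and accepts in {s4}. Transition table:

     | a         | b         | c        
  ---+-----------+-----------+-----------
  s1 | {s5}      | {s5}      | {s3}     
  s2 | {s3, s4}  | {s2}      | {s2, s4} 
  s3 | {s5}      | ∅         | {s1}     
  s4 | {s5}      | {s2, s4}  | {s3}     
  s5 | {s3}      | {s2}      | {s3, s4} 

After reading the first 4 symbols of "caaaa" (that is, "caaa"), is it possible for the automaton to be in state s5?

Yes

Start in {s1}.
Read 'c': s1→{s3}; now {s3}.
Read 'a': s3→{s5}; now {s5}.
Read 'a': s5→{s3}; now {s3}.
Read 'a': s3→{s5}; now {s5}.
State s5 is in {s5}.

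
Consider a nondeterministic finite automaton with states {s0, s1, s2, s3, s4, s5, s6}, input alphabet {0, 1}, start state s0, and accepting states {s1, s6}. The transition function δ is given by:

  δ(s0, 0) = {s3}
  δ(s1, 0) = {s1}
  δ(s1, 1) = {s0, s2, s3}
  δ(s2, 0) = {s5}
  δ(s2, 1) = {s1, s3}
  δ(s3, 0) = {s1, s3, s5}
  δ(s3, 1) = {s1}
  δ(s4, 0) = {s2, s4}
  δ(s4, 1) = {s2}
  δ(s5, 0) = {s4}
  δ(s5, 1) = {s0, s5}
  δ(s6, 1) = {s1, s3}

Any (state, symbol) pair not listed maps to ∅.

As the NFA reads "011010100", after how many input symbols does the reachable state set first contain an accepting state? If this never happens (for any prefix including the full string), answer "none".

Start in {s0}.
Read '0': {s0} → {s3}.
Read '1': {s3} → {s1}.
None of the earlier sets intersect F, but {s1} does.

2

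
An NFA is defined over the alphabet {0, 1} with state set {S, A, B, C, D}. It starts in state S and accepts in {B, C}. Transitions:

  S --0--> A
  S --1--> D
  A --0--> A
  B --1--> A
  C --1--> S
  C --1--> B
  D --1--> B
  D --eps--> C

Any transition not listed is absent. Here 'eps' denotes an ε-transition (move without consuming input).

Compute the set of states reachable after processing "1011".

∅

Start in {S}.
Read '1': S→{D}; union {D}; ε-closure = {C, D}.
Read '0': C→∅, D→∅; now ∅.
The set is empty and remains empty for the remaining 2 symbols.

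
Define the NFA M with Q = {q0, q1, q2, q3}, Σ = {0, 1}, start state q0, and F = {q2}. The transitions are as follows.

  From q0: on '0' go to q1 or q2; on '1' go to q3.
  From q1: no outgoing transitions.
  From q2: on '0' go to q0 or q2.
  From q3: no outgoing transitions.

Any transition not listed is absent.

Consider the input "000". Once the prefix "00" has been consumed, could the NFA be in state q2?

Yes

Start in {q0}.
Read '0': {q0} → {q1, q2}.
Read '0': {q1, q2} → {q0, q2}.
State q2 is in {q0, q2}.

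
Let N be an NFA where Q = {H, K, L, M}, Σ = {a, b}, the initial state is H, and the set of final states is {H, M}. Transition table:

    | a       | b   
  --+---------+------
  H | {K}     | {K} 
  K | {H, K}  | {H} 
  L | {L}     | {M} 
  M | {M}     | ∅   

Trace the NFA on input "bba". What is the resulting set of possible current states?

Start in {H}.
Read 'b': {H} → {K}.
Read 'b': {K} → {H}.
Read 'a': {H} → {K}.

{K}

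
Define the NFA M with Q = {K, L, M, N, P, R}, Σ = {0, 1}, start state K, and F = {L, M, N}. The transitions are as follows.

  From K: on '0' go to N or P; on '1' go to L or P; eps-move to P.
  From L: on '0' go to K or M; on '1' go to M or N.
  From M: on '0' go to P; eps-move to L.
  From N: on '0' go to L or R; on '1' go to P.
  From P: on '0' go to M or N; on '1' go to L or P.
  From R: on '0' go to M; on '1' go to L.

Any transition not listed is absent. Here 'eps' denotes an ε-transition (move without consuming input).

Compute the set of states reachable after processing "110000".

{K, L, M, N, P, R}

Start: ε-closure({K}) = {K, P}.
Read '1': K→{L, P}, P→{L, P}; now {L, P}.
Read '1': L→{M, N}, P→{L, P}; now {L, M, N, P}.
Read '0': L→{K, M}, M→{P}, N→{L, R}, P→{M, N}; now {K, L, M, N, P, R}.
Read '0': K→{N, P}, L→{K, M}, M→{P}, N→{L, R}, P→{M, N}, R→{M}; now {K, L, M, N, P, R}.
Read '0': K→{N, P}, L→{K, M}, M→{P}, N→{L, R}, P→{M, N}, R→{M}; now {K, L, M, N, P, R}.
Read '0': K→{N, P}, L→{K, M}, M→{P}, N→{L, R}, P→{M, N}, R→{M}; now {K, L, M, N, P, R}.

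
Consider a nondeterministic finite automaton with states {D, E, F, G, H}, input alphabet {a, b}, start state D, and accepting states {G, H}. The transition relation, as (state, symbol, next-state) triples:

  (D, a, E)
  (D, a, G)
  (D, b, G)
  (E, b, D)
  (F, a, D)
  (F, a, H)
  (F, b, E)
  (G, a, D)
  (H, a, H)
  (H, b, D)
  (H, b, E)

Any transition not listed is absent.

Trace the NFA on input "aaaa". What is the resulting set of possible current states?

Start in {D}.
Read 'a': D→{E, G}; now {E, G}.
Read 'a': E→∅, G→{D}; now {D}.
Read 'a': D→{E, G}; now {E, G}.
Read 'a': E→∅, G→{D}; now {D}.

{D}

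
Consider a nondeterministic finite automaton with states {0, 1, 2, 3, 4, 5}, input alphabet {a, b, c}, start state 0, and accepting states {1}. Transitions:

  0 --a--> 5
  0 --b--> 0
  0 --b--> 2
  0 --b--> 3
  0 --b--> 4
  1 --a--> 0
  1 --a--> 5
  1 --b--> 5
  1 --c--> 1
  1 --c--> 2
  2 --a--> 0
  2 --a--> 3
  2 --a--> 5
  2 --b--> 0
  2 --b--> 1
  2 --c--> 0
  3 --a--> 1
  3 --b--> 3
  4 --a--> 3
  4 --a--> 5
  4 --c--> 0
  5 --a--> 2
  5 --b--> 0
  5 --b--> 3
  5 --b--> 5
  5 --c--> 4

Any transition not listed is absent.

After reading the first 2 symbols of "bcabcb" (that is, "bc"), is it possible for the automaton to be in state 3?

No

Start in {0}.
Read 'b': {0} → {0, 2, 3, 4}.
Read 'c': {0, 2, 3, 4} → {0}.
State 3 is not in {0}.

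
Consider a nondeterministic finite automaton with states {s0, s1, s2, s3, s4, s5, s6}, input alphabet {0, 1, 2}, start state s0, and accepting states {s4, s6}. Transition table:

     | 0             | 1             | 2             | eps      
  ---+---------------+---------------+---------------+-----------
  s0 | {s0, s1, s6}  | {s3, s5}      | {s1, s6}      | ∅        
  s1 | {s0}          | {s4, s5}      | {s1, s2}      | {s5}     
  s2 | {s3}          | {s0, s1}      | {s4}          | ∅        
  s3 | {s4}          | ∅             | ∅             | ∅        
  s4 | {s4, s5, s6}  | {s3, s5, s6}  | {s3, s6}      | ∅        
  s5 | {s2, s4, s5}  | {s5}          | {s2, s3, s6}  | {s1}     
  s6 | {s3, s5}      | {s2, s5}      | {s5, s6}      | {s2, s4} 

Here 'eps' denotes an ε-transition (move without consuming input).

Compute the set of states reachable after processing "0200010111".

Start in {s0}.
Read '0': {s0} → {s0, s1, s2, s4, s5, s6}.
Read '2': {s0, s1, s2, s4, s5, s6} → {s1, s2, s3, s4, s5, s6}.
Read '0': {s1, s2, s3, s4, s5, s6} → {s0, s1, s2, s3, s4, s5, s6}.
Read '0': {s0, s1, s2, s3, s4, s5, s6} → {s0, s1, s2, s3, s4, s5, s6}.
Read '0': {s0, s1, s2, s3, s4, s5, s6} → {s0, s1, s2, s3, s4, s5, s6}.
Read '1': {s0, s1, s2, s3, s4, s5, s6} → {s0, s1, s2, s3, s4, s5, s6}.
Read '0': {s0, s1, s2, s3, s4, s5, s6} → {s0, s1, s2, s3, s4, s5, s6}.
Read '1': {s0, s1, s2, s3, s4, s5, s6} → {s0, s1, s2, s3, s4, s5, s6}.
Read '1': {s0, s1, s2, s3, s4, s5, s6} → {s0, s1, s2, s3, s4, s5, s6}.
Read '1': {s0, s1, s2, s3, s4, s5, s6} → {s0, s1, s2, s3, s4, s5, s6}.

{s0, s1, s2, s3, s4, s5, s6}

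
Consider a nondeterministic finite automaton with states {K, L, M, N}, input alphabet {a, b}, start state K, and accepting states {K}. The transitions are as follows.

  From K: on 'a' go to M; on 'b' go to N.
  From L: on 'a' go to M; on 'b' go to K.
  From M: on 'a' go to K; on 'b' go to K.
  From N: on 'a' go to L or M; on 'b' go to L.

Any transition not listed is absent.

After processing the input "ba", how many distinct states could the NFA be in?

Start in {K}.
Read 'b': {K} → {N}.
Read 'a': {N} → {L, M}.
That set has 2 states.

2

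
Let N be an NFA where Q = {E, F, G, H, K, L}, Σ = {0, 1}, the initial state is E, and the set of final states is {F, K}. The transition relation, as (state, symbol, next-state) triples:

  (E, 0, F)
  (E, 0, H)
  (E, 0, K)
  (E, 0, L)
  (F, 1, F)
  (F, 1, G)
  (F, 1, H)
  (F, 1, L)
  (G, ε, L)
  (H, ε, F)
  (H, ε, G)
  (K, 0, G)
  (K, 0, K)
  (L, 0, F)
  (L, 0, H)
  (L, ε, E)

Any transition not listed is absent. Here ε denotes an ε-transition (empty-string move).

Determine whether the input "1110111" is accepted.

Start in {E}.
Read '1': {E} → ∅.
The set is empty and remains empty for the remaining 6 symbols.
The final set ∅ contains no accepting state.

No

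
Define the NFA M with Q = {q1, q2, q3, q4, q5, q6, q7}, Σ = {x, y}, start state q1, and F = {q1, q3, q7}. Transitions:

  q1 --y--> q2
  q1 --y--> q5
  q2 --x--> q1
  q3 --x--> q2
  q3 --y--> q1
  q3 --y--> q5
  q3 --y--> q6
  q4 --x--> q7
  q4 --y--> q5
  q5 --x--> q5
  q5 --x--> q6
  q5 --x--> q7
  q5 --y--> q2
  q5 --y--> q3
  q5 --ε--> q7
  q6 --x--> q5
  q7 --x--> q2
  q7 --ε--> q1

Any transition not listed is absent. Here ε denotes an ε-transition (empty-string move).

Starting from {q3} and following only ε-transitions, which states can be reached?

{q3}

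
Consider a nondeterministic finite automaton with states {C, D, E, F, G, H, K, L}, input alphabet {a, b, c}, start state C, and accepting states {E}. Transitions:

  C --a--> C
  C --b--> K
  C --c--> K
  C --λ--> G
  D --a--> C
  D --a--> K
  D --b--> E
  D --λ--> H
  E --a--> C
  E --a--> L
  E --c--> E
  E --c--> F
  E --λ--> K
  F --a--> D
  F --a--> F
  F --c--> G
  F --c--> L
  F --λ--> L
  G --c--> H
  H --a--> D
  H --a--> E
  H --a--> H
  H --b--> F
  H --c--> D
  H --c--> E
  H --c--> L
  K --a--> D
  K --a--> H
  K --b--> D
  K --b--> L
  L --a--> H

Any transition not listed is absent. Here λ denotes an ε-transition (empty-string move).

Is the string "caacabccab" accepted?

Start: ε-closure({C}) = {C, G}.
Read 'c': {C, G} → {H, K}.
Read 'a': {H, K} → {D, E, H, K}.
Read 'a': {D, E, H, K} → {C, D, E, G, H, K, L}.
Read 'c': {C, D, E, G, H, K, L} → {D, E, F, H, K, L}.
Read 'a': {D, E, F, H, K, L} → {C, D, E, F, G, H, K, L}.
Read 'b': {C, D, E, F, G, H, K, L} → {D, E, F, H, K, L}.
Read 'c': {D, E, F, H, K, L} → {D, E, F, G, H, K, L}.
Read 'c': {D, E, F, G, H, K, L} → {D, E, F, G, H, K, L}.
Read 'a': {D, E, F, G, H, K, L} → {C, D, E, F, G, H, K, L}.
Read 'b': {C, D, E, F, G, H, K, L} → {D, E, F, H, K, L}.
The final set {D, E, F, H, K, L} contains the accepting state E.

Yes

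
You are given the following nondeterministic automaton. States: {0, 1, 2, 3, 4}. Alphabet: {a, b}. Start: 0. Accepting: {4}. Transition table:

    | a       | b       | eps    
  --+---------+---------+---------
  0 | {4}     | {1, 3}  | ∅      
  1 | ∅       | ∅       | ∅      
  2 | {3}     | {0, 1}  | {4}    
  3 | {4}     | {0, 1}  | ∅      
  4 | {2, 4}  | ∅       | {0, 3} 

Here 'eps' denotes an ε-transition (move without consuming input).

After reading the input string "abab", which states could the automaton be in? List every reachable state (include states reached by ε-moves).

{0, 1, 3}

Start in {0}.
Read 'a': 0→{4}; union {4}; ε-closure = {0, 3, 4}.
Read 'b': 0→{1, 3}, 3→{0, 1}, 4→∅; now {0, 1, 3}.
Read 'a': 0→{4}, 1→∅, 3→{4}; union {4}; ε-closure = {0, 3, 4}.
Read 'b': 0→{1, 3}, 3→{0, 1}, 4→∅; now {0, 1, 3}.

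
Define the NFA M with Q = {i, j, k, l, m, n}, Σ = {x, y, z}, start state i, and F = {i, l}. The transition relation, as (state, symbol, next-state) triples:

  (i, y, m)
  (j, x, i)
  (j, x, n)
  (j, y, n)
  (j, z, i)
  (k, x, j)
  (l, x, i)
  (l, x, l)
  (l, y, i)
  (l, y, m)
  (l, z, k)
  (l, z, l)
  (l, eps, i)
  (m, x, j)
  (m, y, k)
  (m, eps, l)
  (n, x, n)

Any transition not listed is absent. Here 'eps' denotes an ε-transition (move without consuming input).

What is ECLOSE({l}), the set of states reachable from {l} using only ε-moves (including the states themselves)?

{i, l}

Begin with {l}.
ε-move l → i; add i.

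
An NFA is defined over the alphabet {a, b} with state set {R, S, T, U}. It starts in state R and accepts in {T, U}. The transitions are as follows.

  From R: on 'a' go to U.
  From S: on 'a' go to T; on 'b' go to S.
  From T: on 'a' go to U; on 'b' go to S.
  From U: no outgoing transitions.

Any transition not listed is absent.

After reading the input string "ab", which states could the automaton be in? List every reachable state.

Start in {R}.
Read 'a': {R} → {U}.
Read 'b': {U} → ∅.

∅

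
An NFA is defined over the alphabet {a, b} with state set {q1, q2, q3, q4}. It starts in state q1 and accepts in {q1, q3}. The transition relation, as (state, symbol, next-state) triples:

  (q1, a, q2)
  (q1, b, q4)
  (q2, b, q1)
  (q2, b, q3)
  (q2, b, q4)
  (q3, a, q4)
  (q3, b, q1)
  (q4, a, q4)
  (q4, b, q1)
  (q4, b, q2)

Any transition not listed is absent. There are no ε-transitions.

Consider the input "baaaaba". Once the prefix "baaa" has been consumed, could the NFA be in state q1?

No

Start in {q1}.
Read 'b': {q1} → {q4}.
Read 'a': {q4} → {q4}.
Read 'a': {q4} → {q4}.
Read 'a': {q4} → {q4}.
State q1 is not in {q4}.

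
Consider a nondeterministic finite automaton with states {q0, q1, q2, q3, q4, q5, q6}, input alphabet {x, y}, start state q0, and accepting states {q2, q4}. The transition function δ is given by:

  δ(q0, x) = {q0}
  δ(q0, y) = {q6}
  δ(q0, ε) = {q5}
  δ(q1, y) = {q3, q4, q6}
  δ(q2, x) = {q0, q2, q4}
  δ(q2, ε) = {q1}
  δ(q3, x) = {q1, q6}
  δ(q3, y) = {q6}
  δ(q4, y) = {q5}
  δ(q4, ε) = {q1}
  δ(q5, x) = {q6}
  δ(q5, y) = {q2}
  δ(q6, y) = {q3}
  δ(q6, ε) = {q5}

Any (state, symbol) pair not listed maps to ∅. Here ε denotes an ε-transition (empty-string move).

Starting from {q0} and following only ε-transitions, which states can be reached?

Begin with {q0}.
ε-move q0 → q5; add q5.

{q0, q5}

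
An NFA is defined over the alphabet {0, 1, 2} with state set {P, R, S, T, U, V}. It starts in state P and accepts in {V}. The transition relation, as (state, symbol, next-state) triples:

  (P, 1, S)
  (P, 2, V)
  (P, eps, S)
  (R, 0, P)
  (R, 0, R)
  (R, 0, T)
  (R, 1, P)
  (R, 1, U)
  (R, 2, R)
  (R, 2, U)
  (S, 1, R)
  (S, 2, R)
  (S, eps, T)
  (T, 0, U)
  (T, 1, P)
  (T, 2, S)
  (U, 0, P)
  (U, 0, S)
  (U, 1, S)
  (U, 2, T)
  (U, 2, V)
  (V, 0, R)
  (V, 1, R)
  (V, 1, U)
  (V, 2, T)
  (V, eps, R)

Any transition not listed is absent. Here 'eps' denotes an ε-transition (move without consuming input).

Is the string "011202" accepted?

Yes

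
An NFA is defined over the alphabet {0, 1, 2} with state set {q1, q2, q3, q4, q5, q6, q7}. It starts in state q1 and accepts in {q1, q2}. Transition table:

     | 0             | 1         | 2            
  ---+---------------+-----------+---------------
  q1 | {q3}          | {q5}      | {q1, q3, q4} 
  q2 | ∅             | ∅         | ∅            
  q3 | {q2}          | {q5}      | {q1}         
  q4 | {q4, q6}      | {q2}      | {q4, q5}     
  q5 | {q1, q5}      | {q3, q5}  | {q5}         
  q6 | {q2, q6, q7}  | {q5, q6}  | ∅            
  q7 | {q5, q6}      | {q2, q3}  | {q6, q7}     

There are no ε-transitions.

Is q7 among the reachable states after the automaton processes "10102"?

No

Start in {q1}.
Read '1': q1→{q5}; now {q5}.
Read '0': q5→{q1, q5}; now {q1, q5}.
Read '1': q1→{q5}, q5→{q3, q5}; now {q3, q5}.
Read '0': q3→{q2}, q5→{q1, q5}; now {q1, q2, q5}.
Read '2': q1→{q1, q3, q4}, q2→∅, q5→{q5}; now {q1, q3, q4, q5}.
State q7 is not in {q1, q3, q4, q5}.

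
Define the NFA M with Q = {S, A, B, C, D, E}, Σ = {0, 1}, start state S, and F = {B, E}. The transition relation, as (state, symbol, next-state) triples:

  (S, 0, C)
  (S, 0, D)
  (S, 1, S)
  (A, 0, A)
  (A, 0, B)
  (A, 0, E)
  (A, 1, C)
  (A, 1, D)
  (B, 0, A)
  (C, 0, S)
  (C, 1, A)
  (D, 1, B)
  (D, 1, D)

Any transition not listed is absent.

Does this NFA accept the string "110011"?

Start in {S}.
Read '1': S→{S}; now {S}.
Read '1': S→{S}; now {S}.
Read '0': S→{C, D}; now {C, D}.
Read '0': C→{S}, D→∅; now {S}.
Read '1': S→{S}; now {S}.
Read '1': S→{S}; now {S}.
The final set {S} contains no accepting state.

No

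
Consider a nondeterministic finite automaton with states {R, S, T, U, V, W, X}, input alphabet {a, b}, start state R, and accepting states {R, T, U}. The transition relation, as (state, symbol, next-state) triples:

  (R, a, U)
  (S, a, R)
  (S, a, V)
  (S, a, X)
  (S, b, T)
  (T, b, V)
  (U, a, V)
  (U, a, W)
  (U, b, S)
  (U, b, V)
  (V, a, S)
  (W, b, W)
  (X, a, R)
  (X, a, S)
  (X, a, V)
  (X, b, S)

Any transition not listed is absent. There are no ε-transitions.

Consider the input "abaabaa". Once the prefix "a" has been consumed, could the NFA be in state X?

Start in {R}.
Read 'a': R→{U}; now {U}.
State X is not in {U}.

No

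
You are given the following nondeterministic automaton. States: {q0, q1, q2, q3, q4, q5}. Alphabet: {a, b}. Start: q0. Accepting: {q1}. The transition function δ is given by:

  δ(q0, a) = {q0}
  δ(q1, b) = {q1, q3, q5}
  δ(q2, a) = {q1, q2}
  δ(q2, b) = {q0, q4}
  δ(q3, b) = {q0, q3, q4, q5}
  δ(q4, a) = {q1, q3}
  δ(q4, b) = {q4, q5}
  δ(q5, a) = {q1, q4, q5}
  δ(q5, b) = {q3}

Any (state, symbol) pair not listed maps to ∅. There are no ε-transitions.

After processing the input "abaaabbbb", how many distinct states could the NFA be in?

Start in {q0}.
Read 'a': q0→{q0}; now {q0}.
Read 'b': q0→∅; now ∅.
The set is empty and remains empty for the remaining 7 symbols.
That set has 0 states.

0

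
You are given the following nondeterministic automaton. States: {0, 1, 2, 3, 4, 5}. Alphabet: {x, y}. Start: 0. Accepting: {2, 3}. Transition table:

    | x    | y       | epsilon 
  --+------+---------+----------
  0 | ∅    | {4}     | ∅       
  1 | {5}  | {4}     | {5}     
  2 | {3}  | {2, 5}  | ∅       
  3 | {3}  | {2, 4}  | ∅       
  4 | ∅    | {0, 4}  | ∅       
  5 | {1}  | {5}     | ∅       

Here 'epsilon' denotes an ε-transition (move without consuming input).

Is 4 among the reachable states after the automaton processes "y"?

Yes

Start in {0}.
Read 'y': 0→{4}; now {4}.
State 4 is in {4}.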